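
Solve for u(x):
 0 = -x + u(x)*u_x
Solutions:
 u(x) = -sqrt(C1 + x^2)
 u(x) = sqrt(C1 + x^2)


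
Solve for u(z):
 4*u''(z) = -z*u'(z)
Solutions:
 u(z) = C1 + C2*erf(sqrt(2)*z/4)


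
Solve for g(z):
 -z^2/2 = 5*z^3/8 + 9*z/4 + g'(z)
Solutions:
 g(z) = C1 - 5*z^4/32 - z^3/6 - 9*z^2/8


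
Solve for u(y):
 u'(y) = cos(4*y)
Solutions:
 u(y) = C1 + sin(4*y)/4


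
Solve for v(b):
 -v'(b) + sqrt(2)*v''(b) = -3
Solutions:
 v(b) = C1 + C2*exp(sqrt(2)*b/2) + 3*b


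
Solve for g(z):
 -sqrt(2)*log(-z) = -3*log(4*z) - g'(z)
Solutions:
 g(z) = C1 - z*(3 - sqrt(2))*log(z) + z*(-6*log(2) - sqrt(2) + 3 + sqrt(2)*I*pi)


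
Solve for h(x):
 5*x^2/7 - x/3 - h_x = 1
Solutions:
 h(x) = C1 + 5*x^3/21 - x^2/6 - x


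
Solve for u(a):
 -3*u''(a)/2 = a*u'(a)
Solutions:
 u(a) = C1 + C2*erf(sqrt(3)*a/3)


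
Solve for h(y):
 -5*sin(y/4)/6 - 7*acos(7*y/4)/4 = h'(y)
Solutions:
 h(y) = C1 - 7*y*acos(7*y/4)/4 + sqrt(16 - 49*y^2)/4 + 10*cos(y/4)/3


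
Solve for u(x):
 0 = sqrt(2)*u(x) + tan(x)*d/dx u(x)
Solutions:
 u(x) = C1/sin(x)^(sqrt(2))


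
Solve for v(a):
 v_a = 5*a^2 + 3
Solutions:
 v(a) = C1 + 5*a^3/3 + 3*a


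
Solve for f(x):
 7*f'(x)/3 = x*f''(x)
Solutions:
 f(x) = C1 + C2*x^(10/3)


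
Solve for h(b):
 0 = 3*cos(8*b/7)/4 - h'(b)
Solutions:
 h(b) = C1 + 21*sin(8*b/7)/32


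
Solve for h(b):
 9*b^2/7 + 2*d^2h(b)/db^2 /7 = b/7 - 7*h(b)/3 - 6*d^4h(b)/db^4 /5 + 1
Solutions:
 h(b) = -27*b^2/49 + 3*b/49 + (C1*sin(2^(3/4)*sqrt(3)*35^(1/4)*b*cos(atan(sqrt(3405)/5)/2)/6) + C2*cos(2^(3/4)*sqrt(3)*35^(1/4)*b*cos(atan(sqrt(3405)/5)/2)/6))*exp(-2^(3/4)*sqrt(3)*35^(1/4)*b*sin(atan(sqrt(3405)/5)/2)/6) + (C3*sin(2^(3/4)*sqrt(3)*35^(1/4)*b*cos(atan(sqrt(3405)/5)/2)/6) + C4*cos(2^(3/4)*sqrt(3)*35^(1/4)*b*cos(atan(sqrt(3405)/5)/2)/6))*exp(2^(3/4)*sqrt(3)*35^(1/4)*b*sin(atan(sqrt(3405)/5)/2)/6) + 1353/2401


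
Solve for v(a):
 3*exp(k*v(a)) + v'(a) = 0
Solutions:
 v(a) = Piecewise((log(1/(C1*k + 3*a*k))/k, Ne(k, 0)), (nan, True))
 v(a) = Piecewise((C1 - 3*a, Eq(k, 0)), (nan, True))


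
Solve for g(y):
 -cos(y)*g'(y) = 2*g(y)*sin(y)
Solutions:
 g(y) = C1*cos(y)^2


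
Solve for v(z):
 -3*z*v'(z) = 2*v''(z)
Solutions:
 v(z) = C1 + C2*erf(sqrt(3)*z/2)


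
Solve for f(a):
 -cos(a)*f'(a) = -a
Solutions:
 f(a) = C1 + Integral(a/cos(a), a)


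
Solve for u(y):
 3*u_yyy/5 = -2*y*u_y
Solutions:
 u(y) = C1 + Integral(C2*airyai(-10^(1/3)*3^(2/3)*y/3) + C3*airybi(-10^(1/3)*3^(2/3)*y/3), y)


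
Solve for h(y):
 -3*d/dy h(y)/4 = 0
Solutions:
 h(y) = C1


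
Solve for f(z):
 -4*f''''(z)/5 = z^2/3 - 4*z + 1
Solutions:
 f(z) = C1 + C2*z + C3*z^2 + C4*z^3 - z^6/864 + z^5/24 - 5*z^4/96


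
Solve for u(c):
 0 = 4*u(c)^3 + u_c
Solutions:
 u(c) = -sqrt(2)*sqrt(-1/(C1 - 4*c))/2
 u(c) = sqrt(2)*sqrt(-1/(C1 - 4*c))/2


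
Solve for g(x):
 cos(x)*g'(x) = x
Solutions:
 g(x) = C1 + Integral(x/cos(x), x)


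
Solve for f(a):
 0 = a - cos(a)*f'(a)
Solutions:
 f(a) = C1 + Integral(a/cos(a), a)


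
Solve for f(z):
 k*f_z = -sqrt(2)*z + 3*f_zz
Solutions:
 f(z) = C1 + C2*exp(k*z/3) - sqrt(2)*z^2/(2*k) - 3*sqrt(2)*z/k^2


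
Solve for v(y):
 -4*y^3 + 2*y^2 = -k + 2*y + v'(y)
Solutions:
 v(y) = C1 + k*y - y^4 + 2*y^3/3 - y^2


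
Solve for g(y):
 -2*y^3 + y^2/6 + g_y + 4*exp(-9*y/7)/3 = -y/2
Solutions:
 g(y) = C1 + y^4/2 - y^3/18 - y^2/4 + 28*exp(-9*y/7)/27


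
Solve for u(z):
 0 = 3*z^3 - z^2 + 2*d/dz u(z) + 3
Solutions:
 u(z) = C1 - 3*z^4/8 + z^3/6 - 3*z/2


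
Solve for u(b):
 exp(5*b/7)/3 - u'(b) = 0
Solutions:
 u(b) = C1 + 7*exp(5*b/7)/15


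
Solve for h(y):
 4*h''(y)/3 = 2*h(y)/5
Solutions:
 h(y) = C1*exp(-sqrt(30)*y/10) + C2*exp(sqrt(30)*y/10)


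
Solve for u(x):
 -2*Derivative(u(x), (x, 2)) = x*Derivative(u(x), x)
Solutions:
 u(x) = C1 + C2*erf(x/2)


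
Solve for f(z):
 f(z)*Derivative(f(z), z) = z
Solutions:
 f(z) = -sqrt(C1 + z^2)
 f(z) = sqrt(C1 + z^2)


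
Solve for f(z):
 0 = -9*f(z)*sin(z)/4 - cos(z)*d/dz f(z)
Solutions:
 f(z) = C1*cos(z)^(9/4)


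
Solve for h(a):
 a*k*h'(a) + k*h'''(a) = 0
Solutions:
 h(a) = C1 + Integral(C2*airyai(-a) + C3*airybi(-a), a)


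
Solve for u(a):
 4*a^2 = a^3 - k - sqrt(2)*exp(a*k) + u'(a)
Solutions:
 u(a) = C1 - a^4/4 + 4*a^3/3 + a*k + sqrt(2)*exp(a*k)/k


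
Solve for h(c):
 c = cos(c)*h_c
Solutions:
 h(c) = C1 + Integral(c/cos(c), c)


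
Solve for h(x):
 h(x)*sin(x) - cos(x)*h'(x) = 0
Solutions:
 h(x) = C1/cos(x)


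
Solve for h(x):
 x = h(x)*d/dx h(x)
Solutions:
 h(x) = -sqrt(C1 + x^2)
 h(x) = sqrt(C1 + x^2)


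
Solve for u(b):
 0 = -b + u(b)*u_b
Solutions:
 u(b) = -sqrt(C1 + b^2)
 u(b) = sqrt(C1 + b^2)


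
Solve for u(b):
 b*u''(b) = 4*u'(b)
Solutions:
 u(b) = C1 + C2*b^5


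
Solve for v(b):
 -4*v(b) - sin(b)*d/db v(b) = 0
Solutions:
 v(b) = C1*(cos(b)^2 + 2*cos(b) + 1)/(cos(b)^2 - 2*cos(b) + 1)


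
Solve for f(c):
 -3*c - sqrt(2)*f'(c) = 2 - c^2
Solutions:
 f(c) = C1 + sqrt(2)*c^3/6 - 3*sqrt(2)*c^2/4 - sqrt(2)*c


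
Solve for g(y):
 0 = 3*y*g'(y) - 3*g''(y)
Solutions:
 g(y) = C1 + C2*erfi(sqrt(2)*y/2)


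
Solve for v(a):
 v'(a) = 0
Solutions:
 v(a) = C1


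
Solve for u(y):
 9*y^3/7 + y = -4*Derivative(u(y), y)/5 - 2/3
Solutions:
 u(y) = C1 - 45*y^4/112 - 5*y^2/8 - 5*y/6


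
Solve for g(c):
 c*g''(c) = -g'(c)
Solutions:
 g(c) = C1 + C2*log(c)


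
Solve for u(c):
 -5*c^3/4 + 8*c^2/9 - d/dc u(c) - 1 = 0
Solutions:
 u(c) = C1 - 5*c^4/16 + 8*c^3/27 - c


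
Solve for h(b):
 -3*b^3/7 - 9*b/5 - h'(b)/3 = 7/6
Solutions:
 h(b) = C1 - 9*b^4/28 - 27*b^2/10 - 7*b/2


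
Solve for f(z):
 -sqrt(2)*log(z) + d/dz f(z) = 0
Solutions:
 f(z) = C1 + sqrt(2)*z*log(z) - sqrt(2)*z


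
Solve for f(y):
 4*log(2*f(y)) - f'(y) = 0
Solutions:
 -Integral(1/(log(_y) + log(2)), (_y, f(y)))/4 = C1 - y


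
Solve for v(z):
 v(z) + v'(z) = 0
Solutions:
 v(z) = C1*exp(-z)


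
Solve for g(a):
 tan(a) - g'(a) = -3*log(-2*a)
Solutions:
 g(a) = C1 + 3*a*log(-a) - 3*a + 3*a*log(2) - log(cos(a))


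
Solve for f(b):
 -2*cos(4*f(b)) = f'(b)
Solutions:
 f(b) = -asin((C1 + exp(16*b))/(C1 - exp(16*b)))/4 + pi/4
 f(b) = asin((C1 + exp(16*b))/(C1 - exp(16*b)))/4


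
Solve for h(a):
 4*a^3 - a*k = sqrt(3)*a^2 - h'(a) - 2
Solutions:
 h(a) = C1 - a^4 + sqrt(3)*a^3/3 + a^2*k/2 - 2*a


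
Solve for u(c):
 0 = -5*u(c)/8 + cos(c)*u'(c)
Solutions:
 u(c) = C1*(sin(c) + 1)^(5/16)/(sin(c) - 1)^(5/16)


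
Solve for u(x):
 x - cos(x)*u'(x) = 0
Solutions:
 u(x) = C1 + Integral(x/cos(x), x)


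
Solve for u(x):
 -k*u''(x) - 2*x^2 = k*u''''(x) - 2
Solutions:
 u(x) = C1 + C2*x + C3*exp(-I*x) + C4*exp(I*x) - x^4/(6*k) + 3*x^2/k


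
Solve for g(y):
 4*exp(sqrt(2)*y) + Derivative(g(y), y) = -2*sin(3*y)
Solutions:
 g(y) = C1 - 2*sqrt(2)*exp(sqrt(2)*y) + 2*cos(3*y)/3


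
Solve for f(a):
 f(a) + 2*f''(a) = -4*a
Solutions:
 f(a) = C1*sin(sqrt(2)*a/2) + C2*cos(sqrt(2)*a/2) - 4*a


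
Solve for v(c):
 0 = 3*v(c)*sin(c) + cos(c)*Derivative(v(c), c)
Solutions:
 v(c) = C1*cos(c)^3


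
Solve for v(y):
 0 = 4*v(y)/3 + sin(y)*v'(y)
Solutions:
 v(y) = C1*(cos(y) + 1)^(2/3)/(cos(y) - 1)^(2/3)


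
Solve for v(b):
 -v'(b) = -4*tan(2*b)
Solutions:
 v(b) = C1 - 2*log(cos(2*b))


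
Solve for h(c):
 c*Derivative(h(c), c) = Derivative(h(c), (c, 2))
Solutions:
 h(c) = C1 + C2*erfi(sqrt(2)*c/2)


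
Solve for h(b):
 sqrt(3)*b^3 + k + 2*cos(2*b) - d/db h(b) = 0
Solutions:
 h(b) = C1 + sqrt(3)*b^4/4 + b*k + sin(2*b)


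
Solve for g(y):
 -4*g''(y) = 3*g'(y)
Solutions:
 g(y) = C1 + C2*exp(-3*y/4)


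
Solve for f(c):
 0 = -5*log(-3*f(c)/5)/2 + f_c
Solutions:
 -2*Integral(1/(log(-_y) - log(5) + log(3)), (_y, f(c)))/5 = C1 - c


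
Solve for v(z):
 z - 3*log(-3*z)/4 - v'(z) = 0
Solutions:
 v(z) = C1 + z^2/2 - 3*z*log(-z)/4 + 3*z*(1 - log(3))/4


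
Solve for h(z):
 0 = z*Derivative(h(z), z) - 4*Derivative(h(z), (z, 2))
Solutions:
 h(z) = C1 + C2*erfi(sqrt(2)*z/4)


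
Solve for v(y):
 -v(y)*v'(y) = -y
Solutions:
 v(y) = -sqrt(C1 + y^2)
 v(y) = sqrt(C1 + y^2)


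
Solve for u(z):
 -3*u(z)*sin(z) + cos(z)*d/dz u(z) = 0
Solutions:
 u(z) = C1/cos(z)^3


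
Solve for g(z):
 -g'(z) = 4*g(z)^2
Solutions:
 g(z) = 1/(C1 + 4*z)


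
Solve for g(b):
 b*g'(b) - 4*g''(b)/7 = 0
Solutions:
 g(b) = C1 + C2*erfi(sqrt(14)*b/4)


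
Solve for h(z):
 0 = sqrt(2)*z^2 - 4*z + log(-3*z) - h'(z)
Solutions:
 h(z) = C1 + sqrt(2)*z^3/3 - 2*z^2 + z*log(-z) + z*(-1 + log(3))


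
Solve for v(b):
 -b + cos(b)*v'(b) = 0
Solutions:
 v(b) = C1 + Integral(b/cos(b), b)


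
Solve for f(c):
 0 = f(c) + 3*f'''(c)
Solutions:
 f(c) = C3*exp(-3^(2/3)*c/3) + (C1*sin(3^(1/6)*c/2) + C2*cos(3^(1/6)*c/2))*exp(3^(2/3)*c/6)


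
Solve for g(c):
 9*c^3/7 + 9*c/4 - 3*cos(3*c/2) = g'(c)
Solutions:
 g(c) = C1 + 9*c^4/28 + 9*c^2/8 - 2*sin(3*c/2)


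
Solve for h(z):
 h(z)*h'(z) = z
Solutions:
 h(z) = -sqrt(C1 + z^2)
 h(z) = sqrt(C1 + z^2)


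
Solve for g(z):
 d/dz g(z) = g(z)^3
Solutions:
 g(z) = -sqrt(2)*sqrt(-1/(C1 + z))/2
 g(z) = sqrt(2)*sqrt(-1/(C1 + z))/2


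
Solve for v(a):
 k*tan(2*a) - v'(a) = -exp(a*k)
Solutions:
 v(a) = C1 - k*log(cos(2*a))/2 + Piecewise((exp(a*k)/k, Ne(k, 0)), (a, True))


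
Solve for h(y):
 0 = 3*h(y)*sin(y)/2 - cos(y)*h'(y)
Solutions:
 h(y) = C1/cos(y)^(3/2)


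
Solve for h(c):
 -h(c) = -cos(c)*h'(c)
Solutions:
 h(c) = C1*sqrt(sin(c) + 1)/sqrt(sin(c) - 1)


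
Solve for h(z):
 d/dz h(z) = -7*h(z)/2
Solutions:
 h(z) = C1*exp(-7*z/2)


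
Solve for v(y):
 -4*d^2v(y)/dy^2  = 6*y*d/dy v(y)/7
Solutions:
 v(y) = C1 + C2*erf(sqrt(21)*y/14)


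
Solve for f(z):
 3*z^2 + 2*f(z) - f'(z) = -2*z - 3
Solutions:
 f(z) = C1*exp(2*z) - 3*z^2/2 - 5*z/2 - 11/4


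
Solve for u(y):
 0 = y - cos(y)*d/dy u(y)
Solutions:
 u(y) = C1 + Integral(y/cos(y), y)


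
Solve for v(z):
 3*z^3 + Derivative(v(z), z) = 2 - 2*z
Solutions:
 v(z) = C1 - 3*z^4/4 - z^2 + 2*z


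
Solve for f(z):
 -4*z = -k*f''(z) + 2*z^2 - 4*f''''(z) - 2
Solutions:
 f(z) = C1 + C2*z + C3*exp(-z*sqrt(-k)/2) + C4*exp(z*sqrt(-k)/2) + z^4/(6*k) + 2*z^3/(3*k) + z^2*(-1 - 8/k)/k


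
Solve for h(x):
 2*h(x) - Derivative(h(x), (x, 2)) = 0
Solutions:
 h(x) = C1*exp(-sqrt(2)*x) + C2*exp(sqrt(2)*x)


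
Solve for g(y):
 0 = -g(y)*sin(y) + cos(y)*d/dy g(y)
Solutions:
 g(y) = C1/cos(y)


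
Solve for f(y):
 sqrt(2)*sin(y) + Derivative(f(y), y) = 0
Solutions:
 f(y) = C1 + sqrt(2)*cos(y)


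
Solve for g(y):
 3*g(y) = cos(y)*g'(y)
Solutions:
 g(y) = C1*(sin(y) + 1)^(3/2)/(sin(y) - 1)^(3/2)


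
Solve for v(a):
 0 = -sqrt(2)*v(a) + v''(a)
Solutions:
 v(a) = C1*exp(-2^(1/4)*a) + C2*exp(2^(1/4)*a)


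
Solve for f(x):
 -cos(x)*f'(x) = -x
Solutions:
 f(x) = C1 + Integral(x/cos(x), x)


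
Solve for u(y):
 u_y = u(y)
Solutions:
 u(y) = C1*exp(y)


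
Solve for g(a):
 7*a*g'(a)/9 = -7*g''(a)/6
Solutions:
 g(a) = C1 + C2*erf(sqrt(3)*a/3)


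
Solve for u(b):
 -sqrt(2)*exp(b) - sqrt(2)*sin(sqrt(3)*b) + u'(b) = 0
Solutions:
 u(b) = C1 + sqrt(2)*exp(b) - sqrt(6)*cos(sqrt(3)*b)/3


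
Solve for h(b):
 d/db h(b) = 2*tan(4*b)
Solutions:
 h(b) = C1 - log(cos(4*b))/2


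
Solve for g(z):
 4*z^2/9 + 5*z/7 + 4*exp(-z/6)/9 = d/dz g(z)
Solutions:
 g(z) = C1 + 4*z^3/27 + 5*z^2/14 - 8*exp(-z/6)/3


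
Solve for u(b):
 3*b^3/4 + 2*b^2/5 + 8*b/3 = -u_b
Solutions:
 u(b) = C1 - 3*b^4/16 - 2*b^3/15 - 4*b^2/3


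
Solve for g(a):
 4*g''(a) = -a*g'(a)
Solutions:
 g(a) = C1 + C2*erf(sqrt(2)*a/4)


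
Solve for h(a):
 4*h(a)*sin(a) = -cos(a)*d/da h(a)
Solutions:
 h(a) = C1*cos(a)^4


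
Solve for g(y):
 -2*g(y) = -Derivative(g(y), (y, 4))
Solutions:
 g(y) = C1*exp(-2^(1/4)*y) + C2*exp(2^(1/4)*y) + C3*sin(2^(1/4)*y) + C4*cos(2^(1/4)*y)


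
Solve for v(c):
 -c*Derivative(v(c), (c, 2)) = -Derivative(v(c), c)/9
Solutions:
 v(c) = C1 + C2*c^(10/9)


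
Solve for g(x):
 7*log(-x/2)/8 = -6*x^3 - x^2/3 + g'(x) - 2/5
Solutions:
 g(x) = C1 + 3*x^4/2 + x^3/9 + 7*x*log(-x)/8 + x*(-35*log(2) - 19)/40


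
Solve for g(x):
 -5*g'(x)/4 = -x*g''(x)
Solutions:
 g(x) = C1 + C2*x^(9/4)


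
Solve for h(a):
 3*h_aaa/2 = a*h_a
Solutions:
 h(a) = C1 + Integral(C2*airyai(2^(1/3)*3^(2/3)*a/3) + C3*airybi(2^(1/3)*3^(2/3)*a/3), a)


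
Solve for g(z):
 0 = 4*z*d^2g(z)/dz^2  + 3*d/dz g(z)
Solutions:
 g(z) = C1 + C2*z^(1/4)


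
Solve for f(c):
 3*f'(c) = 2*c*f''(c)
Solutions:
 f(c) = C1 + C2*c^(5/2)


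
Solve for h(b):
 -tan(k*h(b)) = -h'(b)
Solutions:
 h(b) = Piecewise((-asin(exp(C1*k + b*k))/k + pi/k, Ne(k, 0)), (nan, True))
 h(b) = Piecewise((asin(exp(C1*k + b*k))/k, Ne(k, 0)), (nan, True))


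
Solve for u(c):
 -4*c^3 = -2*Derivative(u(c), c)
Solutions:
 u(c) = C1 + c^4/2


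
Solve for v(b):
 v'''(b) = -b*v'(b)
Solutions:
 v(b) = C1 + Integral(C2*airyai(-b) + C3*airybi(-b), b)


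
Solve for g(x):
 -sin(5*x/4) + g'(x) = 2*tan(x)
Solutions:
 g(x) = C1 - 2*log(cos(x)) - 4*cos(5*x/4)/5


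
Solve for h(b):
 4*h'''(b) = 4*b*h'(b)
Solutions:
 h(b) = C1 + Integral(C2*airyai(b) + C3*airybi(b), b)


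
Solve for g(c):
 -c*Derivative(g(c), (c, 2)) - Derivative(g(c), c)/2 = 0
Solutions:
 g(c) = C1 + C2*sqrt(c)


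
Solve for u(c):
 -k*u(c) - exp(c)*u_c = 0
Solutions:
 u(c) = C1*exp(k*exp(-c))


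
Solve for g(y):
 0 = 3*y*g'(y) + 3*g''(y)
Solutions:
 g(y) = C1 + C2*erf(sqrt(2)*y/2)


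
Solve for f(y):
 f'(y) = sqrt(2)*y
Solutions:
 f(y) = C1 + sqrt(2)*y^2/2


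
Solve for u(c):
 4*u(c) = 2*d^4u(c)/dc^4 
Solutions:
 u(c) = C1*exp(-2^(1/4)*c) + C2*exp(2^(1/4)*c) + C3*sin(2^(1/4)*c) + C4*cos(2^(1/4)*c)


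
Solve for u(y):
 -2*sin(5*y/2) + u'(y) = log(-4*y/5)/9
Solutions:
 u(y) = C1 + y*log(-y)/9 - y*log(5)/9 - y/9 + 2*y*log(2)/9 - 4*cos(5*y/2)/5


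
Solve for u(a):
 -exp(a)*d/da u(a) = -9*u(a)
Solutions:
 u(a) = C1*exp(-9*exp(-a))


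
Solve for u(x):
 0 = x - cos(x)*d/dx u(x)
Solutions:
 u(x) = C1 + Integral(x/cos(x), x)


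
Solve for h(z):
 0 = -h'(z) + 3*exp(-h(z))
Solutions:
 h(z) = log(C1 + 3*z)


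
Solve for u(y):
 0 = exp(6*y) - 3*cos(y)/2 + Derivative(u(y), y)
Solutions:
 u(y) = C1 - exp(6*y)/6 + 3*sin(y)/2


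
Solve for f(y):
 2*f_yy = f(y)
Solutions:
 f(y) = C1*exp(-sqrt(2)*y/2) + C2*exp(sqrt(2)*y/2)


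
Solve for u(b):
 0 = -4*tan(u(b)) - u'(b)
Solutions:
 u(b) = pi - asin(C1*exp(-4*b))
 u(b) = asin(C1*exp(-4*b))


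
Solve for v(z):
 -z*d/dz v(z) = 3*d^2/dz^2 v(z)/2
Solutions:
 v(z) = C1 + C2*erf(sqrt(3)*z/3)


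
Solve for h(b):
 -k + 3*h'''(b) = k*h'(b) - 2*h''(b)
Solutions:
 h(b) = C1 + C2*exp(b*(sqrt(3*k + 1) - 1)/3) + C3*exp(-b*(sqrt(3*k + 1) + 1)/3) - b


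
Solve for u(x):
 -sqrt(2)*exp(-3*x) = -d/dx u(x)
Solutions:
 u(x) = C1 - sqrt(2)*exp(-3*x)/3


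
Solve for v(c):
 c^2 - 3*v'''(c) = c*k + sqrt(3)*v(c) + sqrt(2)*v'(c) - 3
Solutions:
 v(c) = C1*exp(c*(-2*2^(5/6)/(9*sqrt(3) + sqrt(8*sqrt(2) + 243))^(1/3) + 2^(2/3)*(9*sqrt(3) + sqrt(8*sqrt(2) + 243))^(1/3))/12)*sin(sqrt(3)*c*(2*2^(5/6)/(9*sqrt(3) + sqrt(8*sqrt(2) + 243))^(1/3) + 2^(2/3)*(9*sqrt(3) + sqrt(8*sqrt(2) + 243))^(1/3))/12) + C2*exp(c*(-2*2^(5/6)/(9*sqrt(3) + sqrt(8*sqrt(2) + 243))^(1/3) + 2^(2/3)*(9*sqrt(3) + sqrt(8*sqrt(2) + 243))^(1/3))/12)*cos(sqrt(3)*c*(2*2^(5/6)/(9*sqrt(3) + sqrt(8*sqrt(2) + 243))^(1/3) + 2^(2/3)*(9*sqrt(3) + sqrt(8*sqrt(2) + 243))^(1/3))/12) + C3*exp(-c*(-2*2^(5/6)/(9*sqrt(3) + sqrt(8*sqrt(2) + 243))^(1/3) + 2^(2/3)*(9*sqrt(3) + sqrt(8*sqrt(2) + 243))^(1/3))/6) + sqrt(3)*c^2/3 - sqrt(3)*c*k/3 - 2*sqrt(2)*c/3 + sqrt(2)*k/3 + 13*sqrt(3)/9


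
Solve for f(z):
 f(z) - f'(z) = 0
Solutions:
 f(z) = C1*exp(z)


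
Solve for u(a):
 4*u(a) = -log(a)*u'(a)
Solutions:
 u(a) = C1*exp(-4*li(a))


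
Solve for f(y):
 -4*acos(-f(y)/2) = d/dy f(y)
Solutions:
 Integral(1/acos(-_y/2), (_y, f(y))) = C1 - 4*y


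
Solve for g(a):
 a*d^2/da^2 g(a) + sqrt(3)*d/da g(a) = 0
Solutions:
 g(a) = C1 + C2*a^(1 - sqrt(3))


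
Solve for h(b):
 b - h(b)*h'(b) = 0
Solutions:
 h(b) = -sqrt(C1 + b^2)
 h(b) = sqrt(C1 + b^2)


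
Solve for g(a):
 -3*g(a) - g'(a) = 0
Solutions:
 g(a) = C1*exp(-3*a)


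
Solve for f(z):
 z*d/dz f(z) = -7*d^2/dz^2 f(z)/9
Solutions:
 f(z) = C1 + C2*erf(3*sqrt(14)*z/14)


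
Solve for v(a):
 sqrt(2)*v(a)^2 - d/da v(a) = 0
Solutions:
 v(a) = -1/(C1 + sqrt(2)*a)


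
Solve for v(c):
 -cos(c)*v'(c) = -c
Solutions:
 v(c) = C1 + Integral(c/cos(c), c)


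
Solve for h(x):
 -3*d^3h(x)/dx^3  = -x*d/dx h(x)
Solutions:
 h(x) = C1 + Integral(C2*airyai(3^(2/3)*x/3) + C3*airybi(3^(2/3)*x/3), x)


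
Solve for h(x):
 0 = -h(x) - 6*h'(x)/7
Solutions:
 h(x) = C1*exp(-7*x/6)


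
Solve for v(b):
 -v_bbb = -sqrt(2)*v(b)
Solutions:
 v(b) = C3*exp(2^(1/6)*b) + (C1*sin(2^(1/6)*sqrt(3)*b/2) + C2*cos(2^(1/6)*sqrt(3)*b/2))*exp(-2^(1/6)*b/2)


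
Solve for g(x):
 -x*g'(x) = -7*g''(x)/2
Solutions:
 g(x) = C1 + C2*erfi(sqrt(7)*x/7)


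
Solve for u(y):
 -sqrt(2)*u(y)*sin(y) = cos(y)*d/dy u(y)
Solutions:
 u(y) = C1*cos(y)^(sqrt(2))


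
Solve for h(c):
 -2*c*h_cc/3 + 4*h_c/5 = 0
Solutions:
 h(c) = C1 + C2*c^(11/5)


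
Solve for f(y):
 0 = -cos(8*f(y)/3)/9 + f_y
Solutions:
 -y/9 - 3*log(sin(8*f(y)/3) - 1)/16 + 3*log(sin(8*f(y)/3) + 1)/16 = C1


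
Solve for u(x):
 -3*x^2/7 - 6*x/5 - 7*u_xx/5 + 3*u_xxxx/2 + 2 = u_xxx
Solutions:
 u(x) = C1 + C2*x + C3*exp(x*(5 - sqrt(235))/15) + C4*exp(x*(5 + sqrt(235))/15) - 5*x^4/196 - 24*x^3/343 + 2575*x^2/4802


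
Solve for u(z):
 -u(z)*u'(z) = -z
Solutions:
 u(z) = -sqrt(C1 + z^2)
 u(z) = sqrt(C1 + z^2)


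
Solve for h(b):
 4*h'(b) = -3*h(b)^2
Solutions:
 h(b) = 4/(C1 + 3*b)


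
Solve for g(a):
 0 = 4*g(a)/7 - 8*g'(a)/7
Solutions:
 g(a) = C1*exp(a/2)


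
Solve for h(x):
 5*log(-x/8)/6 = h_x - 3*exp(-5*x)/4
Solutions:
 h(x) = C1 + 5*x*log(-x)/6 + 5*x*(-3*log(2) - 1)/6 - 3*exp(-5*x)/20


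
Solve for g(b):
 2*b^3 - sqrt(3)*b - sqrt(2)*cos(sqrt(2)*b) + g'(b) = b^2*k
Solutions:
 g(b) = C1 - b^4/2 + b^3*k/3 + sqrt(3)*b^2/2 + sin(sqrt(2)*b)


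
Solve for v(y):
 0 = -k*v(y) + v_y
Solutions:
 v(y) = C1*exp(k*y)


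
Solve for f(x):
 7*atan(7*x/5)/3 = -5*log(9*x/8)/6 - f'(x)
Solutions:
 f(x) = C1 - 5*x*log(x)/6 - 7*x*atan(7*x/5)/3 - 5*x*log(3)/3 + 5*x/6 + 5*x*log(2)/2 + 5*log(49*x^2 + 25)/6


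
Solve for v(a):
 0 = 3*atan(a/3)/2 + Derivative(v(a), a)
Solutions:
 v(a) = C1 - 3*a*atan(a/3)/2 + 9*log(a^2 + 9)/4


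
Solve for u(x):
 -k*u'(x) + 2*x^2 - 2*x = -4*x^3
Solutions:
 u(x) = C1 + x^4/k + 2*x^3/(3*k) - x^2/k


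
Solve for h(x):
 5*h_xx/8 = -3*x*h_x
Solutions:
 h(x) = C1 + C2*erf(2*sqrt(15)*x/5)


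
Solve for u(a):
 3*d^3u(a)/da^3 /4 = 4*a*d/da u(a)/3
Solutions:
 u(a) = C1 + Integral(C2*airyai(2*6^(1/3)*a/3) + C3*airybi(2*6^(1/3)*a/3), a)


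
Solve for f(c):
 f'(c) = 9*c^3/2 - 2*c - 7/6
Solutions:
 f(c) = C1 + 9*c^4/8 - c^2 - 7*c/6


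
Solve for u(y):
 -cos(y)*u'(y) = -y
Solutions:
 u(y) = C1 + Integral(y/cos(y), y)


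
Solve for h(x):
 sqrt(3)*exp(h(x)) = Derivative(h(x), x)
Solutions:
 h(x) = log(-1/(C1 + sqrt(3)*x))


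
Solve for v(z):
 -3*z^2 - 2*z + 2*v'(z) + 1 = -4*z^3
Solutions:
 v(z) = C1 - z^4/2 + z^3/2 + z^2/2 - z/2


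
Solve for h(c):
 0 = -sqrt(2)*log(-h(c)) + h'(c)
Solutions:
 -li(-h(c)) = C1 + sqrt(2)*c


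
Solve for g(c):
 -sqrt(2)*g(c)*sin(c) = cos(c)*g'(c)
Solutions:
 g(c) = C1*cos(c)^(sqrt(2))


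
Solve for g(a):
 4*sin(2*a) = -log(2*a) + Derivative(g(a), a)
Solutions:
 g(a) = C1 + a*log(a) - a + a*log(2) - 2*cos(2*a)


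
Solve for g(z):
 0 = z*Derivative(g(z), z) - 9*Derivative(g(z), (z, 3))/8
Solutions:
 g(z) = C1 + Integral(C2*airyai(2*3^(1/3)*z/3) + C3*airybi(2*3^(1/3)*z/3), z)


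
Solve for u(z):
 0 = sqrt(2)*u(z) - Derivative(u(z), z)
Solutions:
 u(z) = C1*exp(sqrt(2)*z)


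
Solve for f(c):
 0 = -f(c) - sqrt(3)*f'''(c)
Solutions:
 f(c) = C3*exp(-3^(5/6)*c/3) + (C1*sin(3^(1/3)*c/2) + C2*cos(3^(1/3)*c/2))*exp(3^(5/6)*c/6)


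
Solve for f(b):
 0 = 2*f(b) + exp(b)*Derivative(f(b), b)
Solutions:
 f(b) = C1*exp(2*exp(-b))


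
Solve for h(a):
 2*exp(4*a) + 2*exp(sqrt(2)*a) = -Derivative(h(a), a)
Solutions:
 h(a) = C1 - exp(4*a)/2 - sqrt(2)*exp(sqrt(2)*a)


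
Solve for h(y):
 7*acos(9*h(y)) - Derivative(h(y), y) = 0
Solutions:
 Integral(1/acos(9*_y), (_y, h(y))) = C1 + 7*y


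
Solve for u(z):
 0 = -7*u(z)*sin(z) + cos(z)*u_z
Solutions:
 u(z) = C1/cos(z)^7


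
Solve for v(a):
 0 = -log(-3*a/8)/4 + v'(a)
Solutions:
 v(a) = C1 + a*log(-a)/4 + a*(-3*log(2) - 1 + log(3))/4


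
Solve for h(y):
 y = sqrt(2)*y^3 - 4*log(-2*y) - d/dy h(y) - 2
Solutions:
 h(y) = C1 + sqrt(2)*y^4/4 - y^2/2 - 4*y*log(-y) + 2*y*(1 - 2*log(2))


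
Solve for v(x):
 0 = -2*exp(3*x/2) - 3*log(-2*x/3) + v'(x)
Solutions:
 v(x) = C1 + 3*x*log(-x) + 3*x*(-log(3) - 1 + log(2)) + 4*exp(3*x/2)/3


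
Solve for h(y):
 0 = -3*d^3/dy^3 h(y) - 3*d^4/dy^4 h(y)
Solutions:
 h(y) = C1 + C2*y + C3*y^2 + C4*exp(-y)


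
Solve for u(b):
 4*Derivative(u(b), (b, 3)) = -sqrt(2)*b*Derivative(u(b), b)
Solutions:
 u(b) = C1 + Integral(C2*airyai(-sqrt(2)*b/2) + C3*airybi(-sqrt(2)*b/2), b)


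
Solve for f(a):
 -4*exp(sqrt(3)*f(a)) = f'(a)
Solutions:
 f(a) = sqrt(3)*(2*log(1/(C1 + 4*a)) - log(3))/6


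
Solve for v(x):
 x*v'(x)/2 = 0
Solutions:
 v(x) = C1


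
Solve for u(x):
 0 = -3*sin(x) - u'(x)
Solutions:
 u(x) = C1 + 3*cos(x)


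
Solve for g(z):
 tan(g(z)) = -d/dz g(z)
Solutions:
 g(z) = pi - asin(C1*exp(-z))
 g(z) = asin(C1*exp(-z))


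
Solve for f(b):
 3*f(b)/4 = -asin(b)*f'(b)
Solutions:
 f(b) = C1*exp(-3*Integral(1/asin(b), b)/4)


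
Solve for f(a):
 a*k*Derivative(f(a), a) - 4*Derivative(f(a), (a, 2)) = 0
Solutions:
 f(a) = Piecewise((-sqrt(2)*sqrt(pi)*C1*erf(sqrt(2)*a*sqrt(-k)/4)/sqrt(-k) - C2, (k > 0) | (k < 0)), (-C1*a - C2, True))


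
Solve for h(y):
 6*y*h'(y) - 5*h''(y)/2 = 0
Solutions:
 h(y) = C1 + C2*erfi(sqrt(30)*y/5)


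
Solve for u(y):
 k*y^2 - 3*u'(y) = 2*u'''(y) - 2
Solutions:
 u(y) = C1 + C2*sin(sqrt(6)*y/2) + C3*cos(sqrt(6)*y/2) + k*y^3/9 - 4*k*y/9 + 2*y/3


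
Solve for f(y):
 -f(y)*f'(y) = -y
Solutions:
 f(y) = -sqrt(C1 + y^2)
 f(y) = sqrt(C1 + y^2)


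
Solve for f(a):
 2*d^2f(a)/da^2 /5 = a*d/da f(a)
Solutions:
 f(a) = C1 + C2*erfi(sqrt(5)*a/2)


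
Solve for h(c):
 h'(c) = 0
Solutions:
 h(c) = C1


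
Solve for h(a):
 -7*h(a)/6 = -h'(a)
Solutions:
 h(a) = C1*exp(7*a/6)


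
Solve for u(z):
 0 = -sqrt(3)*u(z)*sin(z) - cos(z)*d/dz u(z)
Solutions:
 u(z) = C1*cos(z)^(sqrt(3))


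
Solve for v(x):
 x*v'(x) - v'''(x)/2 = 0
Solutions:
 v(x) = C1 + Integral(C2*airyai(2^(1/3)*x) + C3*airybi(2^(1/3)*x), x)


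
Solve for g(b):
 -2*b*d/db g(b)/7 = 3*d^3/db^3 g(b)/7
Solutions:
 g(b) = C1 + Integral(C2*airyai(-2^(1/3)*3^(2/3)*b/3) + C3*airybi(-2^(1/3)*3^(2/3)*b/3), b)


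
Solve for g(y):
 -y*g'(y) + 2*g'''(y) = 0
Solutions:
 g(y) = C1 + Integral(C2*airyai(2^(2/3)*y/2) + C3*airybi(2^(2/3)*y/2), y)


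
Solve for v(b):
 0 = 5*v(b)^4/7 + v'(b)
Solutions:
 v(b) = 7^(1/3)*(1/(C1 + 15*b))^(1/3)
 v(b) = 7^(1/3)*(-3^(2/3) - 3*3^(1/6)*I)*(1/(C1 + 5*b))^(1/3)/6
 v(b) = 7^(1/3)*(-3^(2/3) + 3*3^(1/6)*I)*(1/(C1 + 5*b))^(1/3)/6


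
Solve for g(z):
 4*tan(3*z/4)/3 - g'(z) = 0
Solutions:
 g(z) = C1 - 16*log(cos(3*z/4))/9


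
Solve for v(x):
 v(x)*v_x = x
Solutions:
 v(x) = -sqrt(C1 + x^2)
 v(x) = sqrt(C1 + x^2)


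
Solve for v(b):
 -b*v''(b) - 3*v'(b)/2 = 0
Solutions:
 v(b) = C1 + C2/sqrt(b)


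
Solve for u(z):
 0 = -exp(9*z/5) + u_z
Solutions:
 u(z) = C1 + 5*exp(9*z/5)/9


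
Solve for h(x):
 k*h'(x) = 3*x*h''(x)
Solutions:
 h(x) = C1 + x^(re(k)/3 + 1)*(C2*sin(log(x)*Abs(im(k))/3) + C3*cos(log(x)*im(k)/3))


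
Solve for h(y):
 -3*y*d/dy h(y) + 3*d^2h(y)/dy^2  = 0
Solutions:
 h(y) = C1 + C2*erfi(sqrt(2)*y/2)


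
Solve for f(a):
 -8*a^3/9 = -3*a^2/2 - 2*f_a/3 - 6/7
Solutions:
 f(a) = C1 + a^4/3 - 3*a^3/4 - 9*a/7


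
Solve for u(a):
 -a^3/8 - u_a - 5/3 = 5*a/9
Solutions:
 u(a) = C1 - a^4/32 - 5*a^2/18 - 5*a/3


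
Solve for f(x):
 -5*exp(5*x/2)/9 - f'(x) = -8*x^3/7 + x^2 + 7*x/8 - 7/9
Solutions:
 f(x) = C1 + 2*x^4/7 - x^3/3 - 7*x^2/16 + 7*x/9 - 2*exp(5*x/2)/9


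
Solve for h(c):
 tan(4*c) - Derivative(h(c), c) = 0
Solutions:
 h(c) = C1 - log(cos(4*c))/4


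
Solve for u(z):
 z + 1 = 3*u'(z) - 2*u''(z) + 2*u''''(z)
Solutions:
 u(z) = C1 + C2*exp(6^(1/3)*z*(2*6^(1/3)/(sqrt(681) + 27)^(1/3) + (sqrt(681) + 27)^(1/3))/12)*sin(2^(1/3)*3^(1/6)*z*(-3^(2/3)*(sqrt(681) + 27)^(1/3) + 6*2^(1/3)/(sqrt(681) + 27)^(1/3))/12) + C3*exp(6^(1/3)*z*(2*6^(1/3)/(sqrt(681) + 27)^(1/3) + (sqrt(681) + 27)^(1/3))/12)*cos(2^(1/3)*3^(1/6)*z*(-3^(2/3)*(sqrt(681) + 27)^(1/3) + 6*2^(1/3)/(sqrt(681) + 27)^(1/3))/12) + C4*exp(-6^(1/3)*z*(2*6^(1/3)/(sqrt(681) + 27)^(1/3) + (sqrt(681) + 27)^(1/3))/6) + z^2/6 + 5*z/9


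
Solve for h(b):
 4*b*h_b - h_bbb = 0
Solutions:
 h(b) = C1 + Integral(C2*airyai(2^(2/3)*b) + C3*airybi(2^(2/3)*b), b)


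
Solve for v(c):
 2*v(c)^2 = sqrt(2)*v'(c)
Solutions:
 v(c) = -1/(C1 + sqrt(2)*c)


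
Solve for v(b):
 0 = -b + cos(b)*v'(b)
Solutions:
 v(b) = C1 + Integral(b/cos(b), b)


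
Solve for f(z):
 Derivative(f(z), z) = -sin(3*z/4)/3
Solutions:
 f(z) = C1 + 4*cos(3*z/4)/9


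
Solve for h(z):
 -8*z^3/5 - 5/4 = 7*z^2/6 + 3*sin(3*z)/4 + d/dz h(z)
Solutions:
 h(z) = C1 - 2*z^4/5 - 7*z^3/18 - 5*z/4 + cos(3*z)/4


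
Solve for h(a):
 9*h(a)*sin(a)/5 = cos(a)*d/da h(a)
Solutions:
 h(a) = C1/cos(a)^(9/5)


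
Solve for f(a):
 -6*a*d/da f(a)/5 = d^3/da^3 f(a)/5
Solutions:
 f(a) = C1 + Integral(C2*airyai(-6^(1/3)*a) + C3*airybi(-6^(1/3)*a), a)


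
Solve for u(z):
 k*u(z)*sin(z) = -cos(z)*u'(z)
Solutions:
 u(z) = C1*exp(k*log(cos(z)))


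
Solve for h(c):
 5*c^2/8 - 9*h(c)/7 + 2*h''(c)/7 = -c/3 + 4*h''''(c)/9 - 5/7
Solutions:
 h(c) = 35*c^2/72 + 7*c/27 + (C1*sin(3*sqrt(2)*7^(3/4)*c*sin(atan(3*sqrt(3))/2)/14) + C2*cos(3*sqrt(2)*7^(3/4)*c*sin(atan(3*sqrt(3))/2)/14))*exp(-3*sqrt(2)*7^(3/4)*c*cos(atan(3*sqrt(3))/2)/14) + (C3*sin(3*sqrt(2)*7^(3/4)*c*sin(atan(3*sqrt(3))/2)/14) + C4*cos(3*sqrt(2)*7^(3/4)*c*sin(atan(3*sqrt(3))/2)/14))*exp(3*sqrt(2)*7^(3/4)*c*cos(atan(3*sqrt(3))/2)/14) + 125/162


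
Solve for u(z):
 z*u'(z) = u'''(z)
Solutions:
 u(z) = C1 + Integral(C2*airyai(z) + C3*airybi(z), z)


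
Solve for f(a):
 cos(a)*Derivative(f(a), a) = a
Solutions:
 f(a) = C1 + Integral(a/cos(a), a)


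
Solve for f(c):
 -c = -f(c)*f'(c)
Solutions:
 f(c) = -sqrt(C1 + c^2)
 f(c) = sqrt(C1 + c^2)


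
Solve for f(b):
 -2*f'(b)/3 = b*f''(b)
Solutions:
 f(b) = C1 + C2*b^(1/3)


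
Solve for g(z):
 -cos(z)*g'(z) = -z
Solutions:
 g(z) = C1 + Integral(z/cos(z), z)


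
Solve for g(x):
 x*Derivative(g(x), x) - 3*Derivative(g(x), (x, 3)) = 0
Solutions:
 g(x) = C1 + Integral(C2*airyai(3^(2/3)*x/3) + C3*airybi(3^(2/3)*x/3), x)


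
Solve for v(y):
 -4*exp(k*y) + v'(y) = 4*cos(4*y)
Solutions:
 v(y) = C1 + sin(4*y) + 4*exp(k*y)/k


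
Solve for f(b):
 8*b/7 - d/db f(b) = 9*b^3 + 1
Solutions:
 f(b) = C1 - 9*b^4/4 + 4*b^2/7 - b


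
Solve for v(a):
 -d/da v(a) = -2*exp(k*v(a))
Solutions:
 v(a) = Piecewise((log(-1/(C1*k + 2*a*k))/k, Ne(k, 0)), (nan, True))
 v(a) = Piecewise((C1 + 2*a, Eq(k, 0)), (nan, True))


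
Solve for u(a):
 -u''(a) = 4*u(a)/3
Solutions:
 u(a) = C1*sin(2*sqrt(3)*a/3) + C2*cos(2*sqrt(3)*a/3)


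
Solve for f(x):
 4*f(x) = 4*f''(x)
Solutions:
 f(x) = C1*exp(-x) + C2*exp(x)


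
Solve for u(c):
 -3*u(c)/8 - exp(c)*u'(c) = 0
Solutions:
 u(c) = C1*exp(3*exp(-c)/8)


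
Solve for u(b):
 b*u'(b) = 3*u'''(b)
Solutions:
 u(b) = C1 + Integral(C2*airyai(3^(2/3)*b/3) + C3*airybi(3^(2/3)*b/3), b)


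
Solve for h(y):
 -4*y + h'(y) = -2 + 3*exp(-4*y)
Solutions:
 h(y) = C1 + 2*y^2 - 2*y - 3*exp(-4*y)/4


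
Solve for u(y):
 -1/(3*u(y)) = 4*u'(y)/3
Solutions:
 u(y) = -sqrt(C1 - 2*y)/2
 u(y) = sqrt(C1 - 2*y)/2


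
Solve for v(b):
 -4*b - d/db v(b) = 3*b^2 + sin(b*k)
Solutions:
 v(b) = C1 - b^3 - 2*b^2 + cos(b*k)/k


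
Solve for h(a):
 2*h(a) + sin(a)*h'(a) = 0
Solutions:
 h(a) = C1*(cos(a) + 1)/(cos(a) - 1)


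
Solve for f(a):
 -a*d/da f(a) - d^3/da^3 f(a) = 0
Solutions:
 f(a) = C1 + Integral(C2*airyai(-a) + C3*airybi(-a), a)


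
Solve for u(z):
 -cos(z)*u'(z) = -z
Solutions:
 u(z) = C1 + Integral(z/cos(z), z)


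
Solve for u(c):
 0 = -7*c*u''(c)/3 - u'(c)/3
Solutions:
 u(c) = C1 + C2*c^(6/7)


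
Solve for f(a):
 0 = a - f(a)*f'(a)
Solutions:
 f(a) = -sqrt(C1 + a^2)
 f(a) = sqrt(C1 + a^2)


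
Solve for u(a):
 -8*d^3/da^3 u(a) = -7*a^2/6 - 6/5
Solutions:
 u(a) = C1 + C2*a + C3*a^2 + 7*a^5/2880 + a^3/40


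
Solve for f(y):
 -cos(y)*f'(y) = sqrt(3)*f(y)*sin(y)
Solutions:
 f(y) = C1*cos(y)^(sqrt(3))


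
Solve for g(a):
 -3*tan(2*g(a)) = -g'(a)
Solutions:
 g(a) = -asin(C1*exp(6*a))/2 + pi/2
 g(a) = asin(C1*exp(6*a))/2


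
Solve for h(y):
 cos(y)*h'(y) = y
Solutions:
 h(y) = C1 + Integral(y/cos(y), y)


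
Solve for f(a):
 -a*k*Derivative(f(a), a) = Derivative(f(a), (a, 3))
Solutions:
 f(a) = C1 + Integral(C2*airyai(a*(-k)^(1/3)) + C3*airybi(a*(-k)^(1/3)), a)


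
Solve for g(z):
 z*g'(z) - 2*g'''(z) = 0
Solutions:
 g(z) = C1 + Integral(C2*airyai(2^(2/3)*z/2) + C3*airybi(2^(2/3)*z/2), z)


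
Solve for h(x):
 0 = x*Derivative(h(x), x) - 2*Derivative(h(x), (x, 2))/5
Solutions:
 h(x) = C1 + C2*erfi(sqrt(5)*x/2)


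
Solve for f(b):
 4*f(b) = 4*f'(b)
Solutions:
 f(b) = C1*exp(b)


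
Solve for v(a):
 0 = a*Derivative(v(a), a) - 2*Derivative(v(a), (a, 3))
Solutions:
 v(a) = C1 + Integral(C2*airyai(2^(2/3)*a/2) + C3*airybi(2^(2/3)*a/2), a)


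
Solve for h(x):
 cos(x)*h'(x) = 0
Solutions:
 h(x) = C1


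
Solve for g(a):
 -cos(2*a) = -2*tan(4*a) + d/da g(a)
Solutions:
 g(a) = C1 - log(cos(4*a))/2 - sin(2*a)/2


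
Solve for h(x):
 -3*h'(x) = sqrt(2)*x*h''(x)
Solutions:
 h(x) = C1 + C2*x^(1 - 3*sqrt(2)/2)


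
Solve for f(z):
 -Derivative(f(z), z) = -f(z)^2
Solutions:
 f(z) = -1/(C1 + z)


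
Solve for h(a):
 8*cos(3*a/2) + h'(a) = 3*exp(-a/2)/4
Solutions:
 h(a) = C1 - 16*sin(3*a/2)/3 - 3*exp(-a/2)/2


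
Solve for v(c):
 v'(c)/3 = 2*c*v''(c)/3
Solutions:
 v(c) = C1 + C2*c^(3/2)


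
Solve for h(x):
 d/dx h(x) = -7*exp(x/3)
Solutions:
 h(x) = C1 - 21*exp(x/3)


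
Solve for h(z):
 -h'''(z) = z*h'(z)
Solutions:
 h(z) = C1 + Integral(C2*airyai(-z) + C3*airybi(-z), z)


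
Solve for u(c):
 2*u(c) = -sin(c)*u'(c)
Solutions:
 u(c) = C1*(cos(c) + 1)/(cos(c) - 1)


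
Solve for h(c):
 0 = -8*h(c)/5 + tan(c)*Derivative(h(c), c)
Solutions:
 h(c) = C1*sin(c)^(8/5)


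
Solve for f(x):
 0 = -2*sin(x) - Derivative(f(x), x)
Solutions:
 f(x) = C1 + 2*cos(x)


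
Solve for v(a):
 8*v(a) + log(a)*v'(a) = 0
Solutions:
 v(a) = C1*exp(-8*li(a))


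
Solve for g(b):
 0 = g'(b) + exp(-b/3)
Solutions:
 g(b) = C1 + 3*exp(-b/3)


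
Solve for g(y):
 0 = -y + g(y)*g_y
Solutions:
 g(y) = -sqrt(C1 + y^2)
 g(y) = sqrt(C1 + y^2)


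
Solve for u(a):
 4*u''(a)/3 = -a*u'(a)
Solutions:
 u(a) = C1 + C2*erf(sqrt(6)*a/4)


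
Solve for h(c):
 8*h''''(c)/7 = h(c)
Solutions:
 h(c) = C1*exp(-14^(1/4)*c/2) + C2*exp(14^(1/4)*c/2) + C3*sin(14^(1/4)*c/2) + C4*cos(14^(1/4)*c/2)


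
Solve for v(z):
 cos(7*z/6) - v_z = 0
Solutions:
 v(z) = C1 + 6*sin(7*z/6)/7


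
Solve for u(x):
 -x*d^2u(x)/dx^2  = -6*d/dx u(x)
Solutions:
 u(x) = C1 + C2*x^7


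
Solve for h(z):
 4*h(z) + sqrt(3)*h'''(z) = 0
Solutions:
 h(z) = C3*exp(-2^(2/3)*3^(5/6)*z/3) + (C1*sin(2^(2/3)*3^(1/3)*z/2) + C2*cos(2^(2/3)*3^(1/3)*z/2))*exp(2^(2/3)*3^(5/6)*z/6)


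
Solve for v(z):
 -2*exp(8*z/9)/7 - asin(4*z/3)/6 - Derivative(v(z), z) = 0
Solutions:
 v(z) = C1 - z*asin(4*z/3)/6 - sqrt(9 - 16*z^2)/24 - 9*exp(8*z/9)/28


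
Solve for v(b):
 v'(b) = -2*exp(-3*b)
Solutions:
 v(b) = C1 + 2*exp(-3*b)/3


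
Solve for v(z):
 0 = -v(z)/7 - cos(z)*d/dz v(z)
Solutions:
 v(z) = C1*(sin(z) - 1)^(1/14)/(sin(z) + 1)^(1/14)


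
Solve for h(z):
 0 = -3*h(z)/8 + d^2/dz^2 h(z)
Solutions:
 h(z) = C1*exp(-sqrt(6)*z/4) + C2*exp(sqrt(6)*z/4)


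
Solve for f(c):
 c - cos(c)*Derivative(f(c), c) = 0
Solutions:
 f(c) = C1 + Integral(c/cos(c), c)


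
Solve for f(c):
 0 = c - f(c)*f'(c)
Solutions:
 f(c) = -sqrt(C1 + c^2)
 f(c) = sqrt(C1 + c^2)


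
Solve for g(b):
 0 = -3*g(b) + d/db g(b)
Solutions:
 g(b) = C1*exp(3*b)


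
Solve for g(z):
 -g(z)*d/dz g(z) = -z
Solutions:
 g(z) = -sqrt(C1 + z^2)
 g(z) = sqrt(C1 + z^2)


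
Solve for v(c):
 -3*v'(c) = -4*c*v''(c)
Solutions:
 v(c) = C1 + C2*c^(7/4)


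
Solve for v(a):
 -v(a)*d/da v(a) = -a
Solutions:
 v(a) = -sqrt(C1 + a^2)
 v(a) = sqrt(C1 + a^2)


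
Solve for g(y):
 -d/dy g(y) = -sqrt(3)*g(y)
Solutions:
 g(y) = C1*exp(sqrt(3)*y)


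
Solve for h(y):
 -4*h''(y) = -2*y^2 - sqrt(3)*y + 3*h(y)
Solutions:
 h(y) = C1*sin(sqrt(3)*y/2) + C2*cos(sqrt(3)*y/2) + 2*y^2/3 + sqrt(3)*y/3 - 16/9


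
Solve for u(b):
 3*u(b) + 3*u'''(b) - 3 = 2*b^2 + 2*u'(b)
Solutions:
 u(b) = C1*exp(2^(1/3)*b*(4/(sqrt(697) + 27)^(1/3) + 2^(1/3)*(sqrt(697) + 27)^(1/3))/12)*sin(2^(1/3)*sqrt(3)*b*(-2^(1/3)*(sqrt(697) + 27)^(1/3) + 4/(sqrt(697) + 27)^(1/3))/12) + C2*exp(2^(1/3)*b*(4/(sqrt(697) + 27)^(1/3) + 2^(1/3)*(sqrt(697) + 27)^(1/3))/12)*cos(2^(1/3)*sqrt(3)*b*(-2^(1/3)*(sqrt(697) + 27)^(1/3) + 4/(sqrt(697) + 27)^(1/3))/12) + C3*exp(-2^(1/3)*b*(4/(sqrt(697) + 27)^(1/3) + 2^(1/3)*(sqrt(697) + 27)^(1/3))/6) + 2*b^2/3 + 8*b/9 + 43/27


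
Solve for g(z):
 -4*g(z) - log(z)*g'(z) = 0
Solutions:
 g(z) = C1*exp(-4*li(z))


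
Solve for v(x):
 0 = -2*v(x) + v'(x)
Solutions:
 v(x) = C1*exp(2*x)


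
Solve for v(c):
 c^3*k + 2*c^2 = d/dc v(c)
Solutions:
 v(c) = C1 + c^4*k/4 + 2*c^3/3


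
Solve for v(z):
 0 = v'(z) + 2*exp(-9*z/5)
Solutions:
 v(z) = C1 + 10*exp(-9*z/5)/9


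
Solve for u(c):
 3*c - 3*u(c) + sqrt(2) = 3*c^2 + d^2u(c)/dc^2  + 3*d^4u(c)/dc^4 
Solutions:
 u(c) = -c^2 + c + (C1*sin(c*cos(atan(sqrt(35))/2)) + C2*cos(c*cos(atan(sqrt(35))/2)))*exp(-c*sin(atan(sqrt(35))/2)) + (C3*sin(c*cos(atan(sqrt(35))/2)) + C4*cos(c*cos(atan(sqrt(35))/2)))*exp(c*sin(atan(sqrt(35))/2)) + sqrt(2)/3 + 2/3


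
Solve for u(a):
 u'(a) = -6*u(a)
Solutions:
 u(a) = C1*exp(-6*a)


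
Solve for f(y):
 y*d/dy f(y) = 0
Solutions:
 f(y) = C1


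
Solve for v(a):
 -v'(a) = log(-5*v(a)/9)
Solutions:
 Integral(1/(log(-_y) - 2*log(3) + log(5)), (_y, v(a))) = C1 - a


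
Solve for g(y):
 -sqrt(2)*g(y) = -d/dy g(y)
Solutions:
 g(y) = C1*exp(sqrt(2)*y)


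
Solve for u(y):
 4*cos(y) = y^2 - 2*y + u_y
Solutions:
 u(y) = C1 - y^3/3 + y^2 + 4*sin(y)


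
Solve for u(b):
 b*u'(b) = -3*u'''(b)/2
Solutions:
 u(b) = C1 + Integral(C2*airyai(-2^(1/3)*3^(2/3)*b/3) + C3*airybi(-2^(1/3)*3^(2/3)*b/3), b)


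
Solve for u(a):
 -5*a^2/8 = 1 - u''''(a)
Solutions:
 u(a) = C1 + C2*a + C3*a^2 + C4*a^3 + a^6/576 + a^4/24


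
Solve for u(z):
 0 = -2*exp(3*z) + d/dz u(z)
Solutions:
 u(z) = C1 + 2*exp(3*z)/3


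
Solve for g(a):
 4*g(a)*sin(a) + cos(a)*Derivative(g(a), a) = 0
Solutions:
 g(a) = C1*cos(a)^4


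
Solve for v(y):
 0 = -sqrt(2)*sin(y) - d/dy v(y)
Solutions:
 v(y) = C1 + sqrt(2)*cos(y)


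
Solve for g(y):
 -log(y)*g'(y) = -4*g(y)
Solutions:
 g(y) = C1*exp(4*li(y))


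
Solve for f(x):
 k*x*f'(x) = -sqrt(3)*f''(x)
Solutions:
 f(x) = Piecewise((-sqrt(2)*3^(1/4)*sqrt(pi)*C1*erf(sqrt(2)*3^(3/4)*sqrt(k)*x/6)/(2*sqrt(k)) - C2, (k > 0) | (k < 0)), (-C1*x - C2, True))


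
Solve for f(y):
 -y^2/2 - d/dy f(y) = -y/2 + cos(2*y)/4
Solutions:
 f(y) = C1 - y^3/6 + y^2/4 - sin(2*y)/8


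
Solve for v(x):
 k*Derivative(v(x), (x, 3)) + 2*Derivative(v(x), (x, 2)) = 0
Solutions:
 v(x) = C1 + C2*x + C3*exp(-2*x/k)


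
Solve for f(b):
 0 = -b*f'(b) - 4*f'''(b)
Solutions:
 f(b) = C1 + Integral(C2*airyai(-2^(1/3)*b/2) + C3*airybi(-2^(1/3)*b/2), b)


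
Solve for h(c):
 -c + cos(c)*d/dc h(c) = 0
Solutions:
 h(c) = C1 + Integral(c/cos(c), c)


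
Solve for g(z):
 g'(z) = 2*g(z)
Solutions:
 g(z) = C1*exp(2*z)


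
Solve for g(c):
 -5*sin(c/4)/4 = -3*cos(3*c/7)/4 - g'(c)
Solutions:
 g(c) = C1 - 7*sin(3*c/7)/4 - 5*cos(c/4)


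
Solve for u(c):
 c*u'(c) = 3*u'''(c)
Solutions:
 u(c) = C1 + Integral(C2*airyai(3^(2/3)*c/3) + C3*airybi(3^(2/3)*c/3), c)


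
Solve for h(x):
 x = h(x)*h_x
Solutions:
 h(x) = -sqrt(C1 + x^2)
 h(x) = sqrt(C1 + x^2)


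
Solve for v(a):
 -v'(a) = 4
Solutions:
 v(a) = C1 - 4*a


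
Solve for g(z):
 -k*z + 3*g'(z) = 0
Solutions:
 g(z) = C1 + k*z^2/6


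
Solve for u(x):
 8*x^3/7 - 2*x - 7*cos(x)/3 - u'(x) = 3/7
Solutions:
 u(x) = C1 + 2*x^4/7 - x^2 - 3*x/7 - 7*sin(x)/3


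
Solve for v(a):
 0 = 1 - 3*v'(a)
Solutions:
 v(a) = C1 + a/3


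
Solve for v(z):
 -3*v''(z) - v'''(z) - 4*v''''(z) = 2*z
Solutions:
 v(z) = C1 + C2*z - z^3/9 + z^2/9 + (C3*sin(sqrt(47)*z/8) + C4*cos(sqrt(47)*z/8))*exp(-z/8)


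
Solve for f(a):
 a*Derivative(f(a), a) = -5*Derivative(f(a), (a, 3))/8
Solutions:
 f(a) = C1 + Integral(C2*airyai(-2*5^(2/3)*a/5) + C3*airybi(-2*5^(2/3)*a/5), a)


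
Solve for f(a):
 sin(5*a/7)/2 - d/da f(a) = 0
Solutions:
 f(a) = C1 - 7*cos(5*a/7)/10


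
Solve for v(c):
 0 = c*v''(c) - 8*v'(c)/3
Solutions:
 v(c) = C1 + C2*c^(11/3)


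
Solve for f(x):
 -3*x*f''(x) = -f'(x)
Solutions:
 f(x) = C1 + C2*x^(4/3)


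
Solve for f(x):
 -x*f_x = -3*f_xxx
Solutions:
 f(x) = C1 + Integral(C2*airyai(3^(2/3)*x/3) + C3*airybi(3^(2/3)*x/3), x)


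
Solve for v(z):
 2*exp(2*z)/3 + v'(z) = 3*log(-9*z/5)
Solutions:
 v(z) = C1 + 3*z*log(-z) + 3*z*(-log(5) - 1 + 2*log(3)) - exp(2*z)/3


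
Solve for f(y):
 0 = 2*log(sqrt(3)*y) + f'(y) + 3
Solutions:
 f(y) = C1 - 2*y*log(y) - y*log(3) - y


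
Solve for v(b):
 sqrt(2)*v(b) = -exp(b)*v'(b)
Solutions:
 v(b) = C1*exp(sqrt(2)*exp(-b))


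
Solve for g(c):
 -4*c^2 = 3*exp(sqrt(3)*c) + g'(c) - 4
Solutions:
 g(c) = C1 - 4*c^3/3 + 4*c - sqrt(3)*exp(sqrt(3)*c)


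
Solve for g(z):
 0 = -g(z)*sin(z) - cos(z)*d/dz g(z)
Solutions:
 g(z) = C1*cos(z)


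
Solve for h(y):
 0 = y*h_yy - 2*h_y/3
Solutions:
 h(y) = C1 + C2*y^(5/3)


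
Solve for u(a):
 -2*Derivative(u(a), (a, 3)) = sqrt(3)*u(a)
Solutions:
 u(a) = C3*exp(-2^(2/3)*3^(1/6)*a/2) + (C1*sin(6^(2/3)*a/4) + C2*cos(6^(2/3)*a/4))*exp(2^(2/3)*3^(1/6)*a/4)


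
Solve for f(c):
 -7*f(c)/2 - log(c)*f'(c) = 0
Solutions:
 f(c) = C1*exp(-7*li(c)/2)
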